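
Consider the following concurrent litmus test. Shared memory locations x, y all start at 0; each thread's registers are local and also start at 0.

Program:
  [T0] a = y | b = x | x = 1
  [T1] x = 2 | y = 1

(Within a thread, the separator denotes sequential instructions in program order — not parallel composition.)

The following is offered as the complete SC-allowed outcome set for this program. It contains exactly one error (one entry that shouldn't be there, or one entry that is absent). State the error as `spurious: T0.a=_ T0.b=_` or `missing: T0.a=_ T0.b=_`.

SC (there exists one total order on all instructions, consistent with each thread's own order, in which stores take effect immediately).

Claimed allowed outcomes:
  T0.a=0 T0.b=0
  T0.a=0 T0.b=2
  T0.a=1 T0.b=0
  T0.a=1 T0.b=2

outcome vector order: (T0.a,T0.b)
SC: 3 outcomes — {0/0; 0/2; 1/2}
claimed∖SC = {1/0}

spurious: T0.a=1 T0.b=0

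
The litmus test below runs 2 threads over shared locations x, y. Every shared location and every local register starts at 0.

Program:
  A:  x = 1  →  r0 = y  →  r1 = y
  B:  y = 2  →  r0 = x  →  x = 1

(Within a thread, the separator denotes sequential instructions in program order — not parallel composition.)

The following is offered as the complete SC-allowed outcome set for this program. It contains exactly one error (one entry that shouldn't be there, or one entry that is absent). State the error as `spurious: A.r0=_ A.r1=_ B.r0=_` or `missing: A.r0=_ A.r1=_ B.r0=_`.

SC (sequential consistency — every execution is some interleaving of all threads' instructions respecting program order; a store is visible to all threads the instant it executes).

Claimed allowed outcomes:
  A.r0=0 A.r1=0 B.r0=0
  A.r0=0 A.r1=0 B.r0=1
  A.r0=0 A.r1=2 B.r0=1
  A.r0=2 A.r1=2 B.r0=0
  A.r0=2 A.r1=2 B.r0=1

outcome vector order: (A.r0,A.r1,B.r0)
SC (4): <0 0 1> <0 2 1> <2 2 0> <2 2 1>
claimed∖SC = {<0 0 0>}

spurious: A.r0=0 A.r1=0 B.r0=0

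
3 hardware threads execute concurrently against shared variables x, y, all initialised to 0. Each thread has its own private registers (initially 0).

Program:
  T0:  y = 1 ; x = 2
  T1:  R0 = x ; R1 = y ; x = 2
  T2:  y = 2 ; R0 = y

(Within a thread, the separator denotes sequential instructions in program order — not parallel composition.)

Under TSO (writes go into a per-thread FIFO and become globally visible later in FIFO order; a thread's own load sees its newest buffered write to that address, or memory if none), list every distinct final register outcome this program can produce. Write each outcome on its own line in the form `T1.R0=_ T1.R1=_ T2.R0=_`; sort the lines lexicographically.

outcome vector order: (T1.R0,T1.R1,T2.R0)
|TSO outcomes| = 9

T1.R0=0 T1.R1=0 T2.R0=1
T1.R0=0 T1.R1=0 T2.R0=2
T1.R0=0 T1.R1=1 T2.R0=1
T1.R0=0 T1.R1=1 T2.R0=2
T1.R0=0 T1.R1=2 T2.R0=1
T1.R0=0 T1.R1=2 T2.R0=2
T1.R0=2 T1.R1=1 T2.R0=1
T1.R0=2 T1.R1=1 T2.R0=2
T1.R0=2 T1.R1=2 T2.R0=2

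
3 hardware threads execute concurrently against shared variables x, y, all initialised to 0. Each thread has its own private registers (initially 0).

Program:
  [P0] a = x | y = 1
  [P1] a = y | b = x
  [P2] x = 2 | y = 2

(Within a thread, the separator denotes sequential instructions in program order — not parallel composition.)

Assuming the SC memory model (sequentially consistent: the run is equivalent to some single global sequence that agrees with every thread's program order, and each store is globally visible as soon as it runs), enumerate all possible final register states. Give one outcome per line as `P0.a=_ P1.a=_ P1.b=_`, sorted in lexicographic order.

P0.a=0 P1.a=0 P1.b=0
P0.a=0 P1.a=0 P1.b=2
P0.a=0 P1.a=1 P1.b=0
P0.a=0 P1.a=1 P1.b=2
P0.a=0 P1.a=2 P1.b=2
P0.a=2 P1.a=0 P1.b=0
P0.a=2 P1.a=0 P1.b=2
P0.a=2 P1.a=1 P1.b=2
P0.a=2 P1.a=2 P1.b=2

outcome vector order: (P0.a,P1.a,P1.b)
|SC outcomes| = 9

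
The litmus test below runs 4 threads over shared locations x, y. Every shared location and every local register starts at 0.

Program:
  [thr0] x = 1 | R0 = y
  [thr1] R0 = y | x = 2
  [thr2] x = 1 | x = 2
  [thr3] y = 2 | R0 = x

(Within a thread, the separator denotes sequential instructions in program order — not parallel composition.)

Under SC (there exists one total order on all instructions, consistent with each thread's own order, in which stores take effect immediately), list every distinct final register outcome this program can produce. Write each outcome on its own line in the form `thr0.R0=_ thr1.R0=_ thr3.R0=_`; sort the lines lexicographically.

outcome vector order: (thr0.R0,thr1.R0,thr3.R0)
|SC outcomes| = 10

thr0.R0=0 thr1.R0=0 thr3.R0=1
thr0.R0=0 thr1.R0=0 thr3.R0=2
thr0.R0=0 thr1.R0=2 thr3.R0=1
thr0.R0=0 thr1.R0=2 thr3.R0=2
thr0.R0=2 thr1.R0=0 thr3.R0=0
thr0.R0=2 thr1.R0=0 thr3.R0=1
thr0.R0=2 thr1.R0=0 thr3.R0=2
thr0.R0=2 thr1.R0=2 thr3.R0=0
thr0.R0=2 thr1.R0=2 thr3.R0=1
thr0.R0=2 thr1.R0=2 thr3.R0=2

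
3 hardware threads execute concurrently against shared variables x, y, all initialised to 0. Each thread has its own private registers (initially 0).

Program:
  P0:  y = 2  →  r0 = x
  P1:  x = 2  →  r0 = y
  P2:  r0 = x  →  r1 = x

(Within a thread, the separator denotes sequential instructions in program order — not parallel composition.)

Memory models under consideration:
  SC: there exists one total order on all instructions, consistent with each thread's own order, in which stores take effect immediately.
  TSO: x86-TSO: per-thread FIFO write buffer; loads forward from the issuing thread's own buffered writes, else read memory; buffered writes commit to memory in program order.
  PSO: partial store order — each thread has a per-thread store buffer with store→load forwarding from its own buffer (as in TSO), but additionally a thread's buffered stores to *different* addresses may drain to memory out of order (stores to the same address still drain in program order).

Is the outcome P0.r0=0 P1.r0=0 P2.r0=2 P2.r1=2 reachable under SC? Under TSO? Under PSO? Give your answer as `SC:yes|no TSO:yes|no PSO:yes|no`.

outcome vector order: (P0.r0,P1.r0,P2.r0,P2.r1)
SC: 9 outcomes — {0200, 0202, 0222, 2000, 2002, 2022, 2200, 2202, 2222}
TSO: 12 outcomes — {0000, 0002, 0022, 0200, 0202, 0222, 2000, 2002, 2022, 2200, 2202, 2222}
PSO: 12 outcomes — {0000, 0002, 0022, 0200, 0202, 0222, 2000, 2002, 2022, 2200, 2202, 2222}
target 0022 ∈ {TSO,PSO}

SC:no TSO:yes PSO:yes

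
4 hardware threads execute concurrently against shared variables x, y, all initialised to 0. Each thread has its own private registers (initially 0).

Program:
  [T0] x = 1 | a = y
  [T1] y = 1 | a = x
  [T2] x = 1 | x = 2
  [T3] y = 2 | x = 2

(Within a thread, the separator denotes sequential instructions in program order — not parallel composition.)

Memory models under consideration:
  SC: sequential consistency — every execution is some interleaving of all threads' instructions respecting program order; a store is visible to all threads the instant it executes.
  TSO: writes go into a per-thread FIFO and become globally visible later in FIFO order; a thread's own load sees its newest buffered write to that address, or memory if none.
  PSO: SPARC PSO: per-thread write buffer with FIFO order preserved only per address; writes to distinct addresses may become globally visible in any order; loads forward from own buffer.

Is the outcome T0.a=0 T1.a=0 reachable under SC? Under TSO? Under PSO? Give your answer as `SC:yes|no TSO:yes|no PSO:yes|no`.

SC:no TSO:yes PSO:yes

outcome vector order: (T0.a,T1.a)
[SC] allowed = {0/1; 0/2; 1/0; 1/1; 1/2; 2/0; 2/1; 2/2}
[TSO] allowed = {0/0; 0/1; 0/2; 1/0; 1/1; 1/2; 2/0; 2/1; 2/2}
[PSO] allowed = {0/0; 0/1; 0/2; 1/0; 1/1; 1/2; 2/0; 2/1; 2/2}
target 0/0 ∈ {TSO,PSO}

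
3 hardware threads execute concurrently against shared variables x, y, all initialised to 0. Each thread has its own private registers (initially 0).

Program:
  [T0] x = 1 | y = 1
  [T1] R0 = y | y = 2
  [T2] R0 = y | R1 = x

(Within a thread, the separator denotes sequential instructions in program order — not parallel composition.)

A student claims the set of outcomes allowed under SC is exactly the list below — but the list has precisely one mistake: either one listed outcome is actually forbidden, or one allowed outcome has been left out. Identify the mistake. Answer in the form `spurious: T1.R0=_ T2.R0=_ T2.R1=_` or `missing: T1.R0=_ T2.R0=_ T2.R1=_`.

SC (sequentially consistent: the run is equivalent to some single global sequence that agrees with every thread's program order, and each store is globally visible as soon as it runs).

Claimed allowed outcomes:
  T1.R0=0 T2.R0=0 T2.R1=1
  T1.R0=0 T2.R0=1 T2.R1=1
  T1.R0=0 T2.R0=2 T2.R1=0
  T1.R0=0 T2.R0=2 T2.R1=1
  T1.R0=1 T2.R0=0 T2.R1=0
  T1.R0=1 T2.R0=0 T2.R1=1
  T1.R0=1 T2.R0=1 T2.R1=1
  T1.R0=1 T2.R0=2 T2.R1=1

missing: T1.R0=0 T2.R0=0 T2.R1=0

outcome vector order: (T1.R0,T2.R0,T2.R1)
SC (9): <0 0 0> <0 0 1> <0 1 1> <0 2 0> <0 2 1> <1 0 0> <1 0 1> <1 1 1> <1 2 1>
SC∖claimed = {<0 0 0>}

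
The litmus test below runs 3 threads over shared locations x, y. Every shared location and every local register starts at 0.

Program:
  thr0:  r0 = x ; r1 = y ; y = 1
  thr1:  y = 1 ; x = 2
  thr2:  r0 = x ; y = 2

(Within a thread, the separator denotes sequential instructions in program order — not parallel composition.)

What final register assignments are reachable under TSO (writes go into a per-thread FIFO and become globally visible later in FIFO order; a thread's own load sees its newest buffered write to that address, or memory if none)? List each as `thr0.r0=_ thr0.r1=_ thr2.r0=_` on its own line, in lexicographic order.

thr0.r0=0 thr0.r1=0 thr2.r0=0
thr0.r0=0 thr0.r1=0 thr2.r0=2
thr0.r0=0 thr0.r1=1 thr2.r0=0
thr0.r0=0 thr0.r1=1 thr2.r0=2
thr0.r0=0 thr0.r1=2 thr2.r0=0
thr0.r0=0 thr0.r1=2 thr2.r0=2
thr0.r0=2 thr0.r1=1 thr2.r0=0
thr0.r0=2 thr0.r1=1 thr2.r0=2
thr0.r0=2 thr0.r1=2 thr2.r0=0
thr0.r0=2 thr0.r1=2 thr2.r0=2

outcome vector order: (thr0.r0,thr0.r1,thr2.r0)
|TSO outcomes| = 10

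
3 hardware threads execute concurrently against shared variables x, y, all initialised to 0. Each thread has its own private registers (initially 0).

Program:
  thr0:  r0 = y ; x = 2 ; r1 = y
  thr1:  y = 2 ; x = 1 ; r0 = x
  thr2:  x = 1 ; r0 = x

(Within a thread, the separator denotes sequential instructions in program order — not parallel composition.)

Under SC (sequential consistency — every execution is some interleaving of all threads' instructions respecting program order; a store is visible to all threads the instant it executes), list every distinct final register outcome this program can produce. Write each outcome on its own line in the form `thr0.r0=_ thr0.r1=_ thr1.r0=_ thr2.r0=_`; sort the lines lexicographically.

thr0.r0=0 thr0.r1=0 thr1.r0=1 thr2.r0=1
thr0.r0=0 thr0.r1=0 thr1.r0=1 thr2.r0=2
thr0.r0=0 thr0.r1=2 thr1.r0=1 thr2.r0=1
thr0.r0=0 thr0.r1=2 thr1.r0=1 thr2.r0=2
thr0.r0=0 thr0.r1=2 thr1.r0=2 thr2.r0=1
thr0.r0=0 thr0.r1=2 thr1.r0=2 thr2.r0=2
thr0.r0=2 thr0.r1=2 thr1.r0=1 thr2.r0=1
thr0.r0=2 thr0.r1=2 thr1.r0=1 thr2.r0=2
thr0.r0=2 thr0.r1=2 thr1.r0=2 thr2.r0=1
thr0.r0=2 thr0.r1=2 thr1.r0=2 thr2.r0=2

outcome vector order: (thr0.r0,thr0.r1,thr1.r0,thr2.r0)
|SC outcomes| = 10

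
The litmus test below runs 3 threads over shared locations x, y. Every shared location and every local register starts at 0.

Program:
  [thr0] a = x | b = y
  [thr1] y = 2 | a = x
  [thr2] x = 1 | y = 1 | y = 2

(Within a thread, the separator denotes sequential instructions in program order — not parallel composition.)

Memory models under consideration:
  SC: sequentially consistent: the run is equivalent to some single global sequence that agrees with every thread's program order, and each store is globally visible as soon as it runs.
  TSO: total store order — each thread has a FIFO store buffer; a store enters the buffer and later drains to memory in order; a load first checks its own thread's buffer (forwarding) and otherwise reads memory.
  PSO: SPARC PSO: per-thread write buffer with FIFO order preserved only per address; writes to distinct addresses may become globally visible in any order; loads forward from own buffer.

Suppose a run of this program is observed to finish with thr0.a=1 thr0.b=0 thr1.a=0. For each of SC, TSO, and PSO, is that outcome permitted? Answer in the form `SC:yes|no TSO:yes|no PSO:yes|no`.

SC:no TSO:yes PSO:yes

outcome vector order: (thr0.a,thr0.b,thr1.a)
under SC → 000; 001; 010; 011; 020; 021; 101; 110; 111; 120; 121
under TSO → 000; 001; 010; 011; 020; 021; 100; 101; 110; 111; 120; 121
under PSO → 000; 001; 010; 011; 020; 021; 100; 101; 110; 111; 120; 121
target 100 ∈ {TSO,PSO}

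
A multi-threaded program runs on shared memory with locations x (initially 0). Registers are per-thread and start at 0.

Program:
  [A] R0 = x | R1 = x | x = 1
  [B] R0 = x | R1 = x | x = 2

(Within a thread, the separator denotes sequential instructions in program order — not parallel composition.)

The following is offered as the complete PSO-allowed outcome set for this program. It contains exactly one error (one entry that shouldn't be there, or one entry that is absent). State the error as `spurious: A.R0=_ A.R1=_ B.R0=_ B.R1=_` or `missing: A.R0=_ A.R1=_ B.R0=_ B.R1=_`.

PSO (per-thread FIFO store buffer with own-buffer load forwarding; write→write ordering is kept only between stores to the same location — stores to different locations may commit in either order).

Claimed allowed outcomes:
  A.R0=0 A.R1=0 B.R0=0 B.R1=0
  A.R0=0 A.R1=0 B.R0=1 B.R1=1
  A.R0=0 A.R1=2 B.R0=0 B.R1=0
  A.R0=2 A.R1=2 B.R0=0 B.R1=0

outcome vector order: (A.R0,A.R1,B.R0,B.R1)
[PSO] allowed = {0/0/0/0, 0/0/0/1, 0/0/1/1, 0/2/0/0, 2/2/0/0}
PSO∖claimed = {0/0/0/1}

missing: A.R0=0 A.R1=0 B.R0=0 B.R1=1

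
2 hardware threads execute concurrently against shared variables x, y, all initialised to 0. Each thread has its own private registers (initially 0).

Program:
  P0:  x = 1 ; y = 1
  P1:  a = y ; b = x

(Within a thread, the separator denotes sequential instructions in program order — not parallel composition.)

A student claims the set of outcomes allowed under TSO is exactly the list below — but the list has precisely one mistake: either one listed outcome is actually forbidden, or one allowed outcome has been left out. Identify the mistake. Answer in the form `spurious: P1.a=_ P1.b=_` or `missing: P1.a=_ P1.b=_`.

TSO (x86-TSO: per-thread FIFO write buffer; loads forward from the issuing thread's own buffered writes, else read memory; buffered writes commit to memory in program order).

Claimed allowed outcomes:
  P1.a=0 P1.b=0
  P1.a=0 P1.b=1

outcome vector order: (P1.a,P1.b)
[TSO] allowed = {<0 0>, <0 1>, <1 1>}
TSO∖claimed = {<1 1>}

missing: P1.a=1 P1.b=1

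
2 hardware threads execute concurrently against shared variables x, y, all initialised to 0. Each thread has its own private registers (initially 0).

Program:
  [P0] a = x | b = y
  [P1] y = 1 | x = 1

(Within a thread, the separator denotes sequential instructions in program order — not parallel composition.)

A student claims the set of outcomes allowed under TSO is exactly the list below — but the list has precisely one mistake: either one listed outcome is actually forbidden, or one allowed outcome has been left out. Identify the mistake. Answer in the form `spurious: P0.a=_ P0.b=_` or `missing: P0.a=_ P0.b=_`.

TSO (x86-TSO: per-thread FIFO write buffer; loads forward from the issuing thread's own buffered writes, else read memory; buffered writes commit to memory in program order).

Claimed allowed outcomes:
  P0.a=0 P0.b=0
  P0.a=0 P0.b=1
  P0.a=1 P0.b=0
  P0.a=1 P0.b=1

outcome vector order: (P0.a,P0.b)
under TSO → 00, 01, 11
claimed∖TSO = {10}

spurious: P0.a=1 P0.b=0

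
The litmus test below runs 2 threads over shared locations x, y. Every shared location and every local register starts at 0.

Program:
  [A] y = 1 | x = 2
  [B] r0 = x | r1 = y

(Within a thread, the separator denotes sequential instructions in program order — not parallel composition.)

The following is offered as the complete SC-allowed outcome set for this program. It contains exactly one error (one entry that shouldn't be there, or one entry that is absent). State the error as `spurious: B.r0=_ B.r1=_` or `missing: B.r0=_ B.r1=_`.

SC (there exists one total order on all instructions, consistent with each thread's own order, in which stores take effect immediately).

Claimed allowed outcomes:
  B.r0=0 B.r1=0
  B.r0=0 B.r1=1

missing: B.r0=2 B.r1=1

outcome vector order: (B.r0,B.r1)
SC (3): (0,0) (0,1) (2,1)
SC∖claimed = {(2,1)}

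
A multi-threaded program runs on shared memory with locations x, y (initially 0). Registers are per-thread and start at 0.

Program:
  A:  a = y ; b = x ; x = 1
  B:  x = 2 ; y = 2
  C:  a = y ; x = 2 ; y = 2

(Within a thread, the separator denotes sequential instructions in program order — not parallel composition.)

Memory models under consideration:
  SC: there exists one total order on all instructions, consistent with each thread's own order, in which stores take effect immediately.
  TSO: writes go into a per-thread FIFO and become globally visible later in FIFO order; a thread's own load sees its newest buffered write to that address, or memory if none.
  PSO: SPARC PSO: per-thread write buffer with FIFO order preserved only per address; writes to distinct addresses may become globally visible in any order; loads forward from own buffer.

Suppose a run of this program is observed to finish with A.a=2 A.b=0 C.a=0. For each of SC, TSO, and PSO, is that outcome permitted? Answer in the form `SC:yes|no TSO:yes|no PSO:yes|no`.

SC:no TSO:no PSO:yes

outcome vector order: (A.a,A.b,C.a)
[SC] allowed = {0/0/0, 0/0/2, 0/2/0, 0/2/2, 2/2/0, 2/2/2}
[TSO] allowed = {0/0/0, 0/0/2, 0/2/0, 0/2/2, 2/2/0, 2/2/2}
[PSO] allowed = {0/0/0, 0/0/2, 0/2/0, 0/2/2, 2/0/0, 2/0/2, 2/2/0, 2/2/2}
target 2/0/0 ∈ {PSO}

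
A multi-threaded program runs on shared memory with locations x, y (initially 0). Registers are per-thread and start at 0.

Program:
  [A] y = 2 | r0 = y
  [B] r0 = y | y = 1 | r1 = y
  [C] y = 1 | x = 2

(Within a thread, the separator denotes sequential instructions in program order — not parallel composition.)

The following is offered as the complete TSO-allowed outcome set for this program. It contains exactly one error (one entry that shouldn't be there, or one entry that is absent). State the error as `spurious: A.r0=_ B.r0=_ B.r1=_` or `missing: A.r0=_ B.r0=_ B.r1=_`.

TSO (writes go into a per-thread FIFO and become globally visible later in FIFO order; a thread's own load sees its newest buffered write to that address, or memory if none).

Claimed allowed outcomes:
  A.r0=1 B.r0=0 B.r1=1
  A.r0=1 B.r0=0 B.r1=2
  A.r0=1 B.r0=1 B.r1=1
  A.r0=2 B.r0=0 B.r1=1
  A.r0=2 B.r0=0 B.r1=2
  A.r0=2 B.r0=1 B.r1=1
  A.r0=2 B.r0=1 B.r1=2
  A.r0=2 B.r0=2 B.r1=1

missing: A.r0=1 B.r0=2 B.r1=1

outcome vector order: (A.r0,B.r0,B.r1)
[TSO] allowed = {101; 102; 111; 121; 201; 202; 211; 212; 221}
TSO∖claimed = {121}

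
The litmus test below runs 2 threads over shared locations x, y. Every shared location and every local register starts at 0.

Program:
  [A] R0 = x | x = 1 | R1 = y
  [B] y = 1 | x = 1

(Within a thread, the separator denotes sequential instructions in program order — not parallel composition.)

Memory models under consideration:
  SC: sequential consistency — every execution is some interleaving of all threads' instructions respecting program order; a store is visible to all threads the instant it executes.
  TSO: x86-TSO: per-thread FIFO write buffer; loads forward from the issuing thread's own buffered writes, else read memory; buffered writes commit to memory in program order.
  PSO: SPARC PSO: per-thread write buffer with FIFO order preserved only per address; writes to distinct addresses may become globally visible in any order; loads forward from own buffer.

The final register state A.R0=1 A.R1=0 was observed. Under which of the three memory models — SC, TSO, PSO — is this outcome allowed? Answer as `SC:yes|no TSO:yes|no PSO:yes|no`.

outcome vector order: (A.R0,A.R1)
under SC → (0,0) (0,1) (1,1)
under TSO → (0,0) (0,1) (1,1)
under PSO → (0,0) (0,1) (1,0) (1,1)
target (1,0) ∈ {PSO}

SC:no TSO:no PSO:yes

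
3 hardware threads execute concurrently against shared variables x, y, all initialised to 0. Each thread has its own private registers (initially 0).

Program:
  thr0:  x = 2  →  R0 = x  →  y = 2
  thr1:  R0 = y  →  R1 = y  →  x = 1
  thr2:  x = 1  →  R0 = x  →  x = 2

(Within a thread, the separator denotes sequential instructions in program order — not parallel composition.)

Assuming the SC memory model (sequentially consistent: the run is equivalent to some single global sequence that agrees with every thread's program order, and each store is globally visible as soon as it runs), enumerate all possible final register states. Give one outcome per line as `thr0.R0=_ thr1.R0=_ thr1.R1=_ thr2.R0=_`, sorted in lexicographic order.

outcome vector order: (thr0.R0,thr1.R0,thr1.R1,thr2.R0)
|SC outcomes| = 10

thr0.R0=1 thr1.R0=0 thr1.R1=0 thr2.R0=1
thr0.R0=1 thr1.R0=0 thr1.R1=0 thr2.R0=2
thr0.R0=1 thr1.R0=0 thr1.R1=2 thr2.R0=1
thr0.R0=1 thr1.R0=2 thr1.R1=2 thr2.R0=1
thr0.R0=2 thr1.R0=0 thr1.R1=0 thr2.R0=1
thr0.R0=2 thr1.R0=0 thr1.R1=0 thr2.R0=2
thr0.R0=2 thr1.R0=0 thr1.R1=2 thr2.R0=1
thr0.R0=2 thr1.R0=0 thr1.R1=2 thr2.R0=2
thr0.R0=2 thr1.R0=2 thr1.R1=2 thr2.R0=1
thr0.R0=2 thr1.R0=2 thr1.R1=2 thr2.R0=2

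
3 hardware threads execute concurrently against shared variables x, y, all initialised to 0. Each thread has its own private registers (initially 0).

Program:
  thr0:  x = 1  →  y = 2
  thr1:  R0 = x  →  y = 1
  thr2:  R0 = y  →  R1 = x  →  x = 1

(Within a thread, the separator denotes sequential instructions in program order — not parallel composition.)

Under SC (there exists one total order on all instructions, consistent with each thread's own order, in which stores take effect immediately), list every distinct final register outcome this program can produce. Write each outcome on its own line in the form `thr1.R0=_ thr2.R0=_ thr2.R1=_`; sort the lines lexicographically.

outcome vector order: (thr1.R0,thr2.R0,thr2.R1)
|SC outcomes| = 9

thr1.R0=0 thr2.R0=0 thr2.R1=0
thr1.R0=0 thr2.R0=0 thr2.R1=1
thr1.R0=0 thr2.R0=1 thr2.R1=0
thr1.R0=0 thr2.R0=1 thr2.R1=1
thr1.R0=0 thr2.R0=2 thr2.R1=1
thr1.R0=1 thr2.R0=0 thr2.R1=0
thr1.R0=1 thr2.R0=0 thr2.R1=1
thr1.R0=1 thr2.R0=1 thr2.R1=1
thr1.R0=1 thr2.R0=2 thr2.R1=1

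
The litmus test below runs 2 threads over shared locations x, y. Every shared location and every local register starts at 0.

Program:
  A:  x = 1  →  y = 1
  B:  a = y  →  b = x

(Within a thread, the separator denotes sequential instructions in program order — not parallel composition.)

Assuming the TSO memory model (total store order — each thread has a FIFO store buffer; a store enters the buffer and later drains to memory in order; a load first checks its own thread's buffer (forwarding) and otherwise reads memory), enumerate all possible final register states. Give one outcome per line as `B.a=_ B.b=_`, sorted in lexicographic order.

B.a=0 B.b=0
B.a=0 B.b=1
B.a=1 B.b=1

outcome vector order: (B.a,B.b)
|TSO outcomes| = 3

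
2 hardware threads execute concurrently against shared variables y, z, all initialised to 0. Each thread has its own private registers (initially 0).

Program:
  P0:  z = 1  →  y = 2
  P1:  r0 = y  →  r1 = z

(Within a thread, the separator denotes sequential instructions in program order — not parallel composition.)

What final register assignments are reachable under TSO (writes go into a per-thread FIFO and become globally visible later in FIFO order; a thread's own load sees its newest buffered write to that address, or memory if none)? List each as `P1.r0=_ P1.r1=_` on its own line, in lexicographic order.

outcome vector order: (P1.r0,P1.r1)
|TSO outcomes| = 3

P1.r0=0 P1.r1=0
P1.r0=0 P1.r1=1
P1.r0=2 P1.r1=1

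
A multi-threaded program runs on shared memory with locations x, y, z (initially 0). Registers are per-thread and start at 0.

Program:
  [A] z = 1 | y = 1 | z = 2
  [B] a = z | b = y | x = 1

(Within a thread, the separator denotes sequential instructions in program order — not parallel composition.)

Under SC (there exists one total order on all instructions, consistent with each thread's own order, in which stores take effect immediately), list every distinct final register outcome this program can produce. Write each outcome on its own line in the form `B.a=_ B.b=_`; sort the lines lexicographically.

outcome vector order: (B.a,B.b)
|SC outcomes| = 5

B.a=0 B.b=0
B.a=0 B.b=1
B.a=1 B.b=0
B.a=1 B.b=1
B.a=2 B.b=1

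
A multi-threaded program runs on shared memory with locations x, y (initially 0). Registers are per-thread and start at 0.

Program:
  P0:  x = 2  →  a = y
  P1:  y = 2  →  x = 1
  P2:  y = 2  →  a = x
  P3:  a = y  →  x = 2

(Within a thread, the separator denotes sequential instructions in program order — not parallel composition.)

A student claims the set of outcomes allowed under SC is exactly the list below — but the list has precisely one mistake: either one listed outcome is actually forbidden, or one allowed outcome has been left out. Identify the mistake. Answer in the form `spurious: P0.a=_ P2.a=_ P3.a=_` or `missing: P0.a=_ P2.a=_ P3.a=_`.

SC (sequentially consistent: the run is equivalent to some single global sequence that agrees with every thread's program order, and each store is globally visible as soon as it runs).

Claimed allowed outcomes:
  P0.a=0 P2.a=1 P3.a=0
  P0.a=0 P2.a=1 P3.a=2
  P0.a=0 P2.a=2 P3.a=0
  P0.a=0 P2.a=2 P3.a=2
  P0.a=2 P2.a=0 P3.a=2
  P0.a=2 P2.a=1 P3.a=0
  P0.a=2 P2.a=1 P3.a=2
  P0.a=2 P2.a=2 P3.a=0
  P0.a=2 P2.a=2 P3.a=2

outcome vector order: (P0.a,P2.a,P3.a)
SC (10): 010, 012, 020, 022, 200, 202, 210, 212, 220, 222
SC∖claimed = {200}

missing: P0.a=2 P2.a=0 P3.a=0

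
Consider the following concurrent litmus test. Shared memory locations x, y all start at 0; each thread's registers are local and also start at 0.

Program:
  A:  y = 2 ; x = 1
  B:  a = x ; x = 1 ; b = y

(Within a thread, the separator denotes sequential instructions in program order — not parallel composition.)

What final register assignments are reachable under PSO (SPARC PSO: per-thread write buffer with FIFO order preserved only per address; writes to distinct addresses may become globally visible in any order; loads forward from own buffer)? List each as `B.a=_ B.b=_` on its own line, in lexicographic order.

B.a=0 B.b=0
B.a=0 B.b=2
B.a=1 B.b=0
B.a=1 B.b=2

outcome vector order: (B.a,B.b)
|PSO outcomes| = 4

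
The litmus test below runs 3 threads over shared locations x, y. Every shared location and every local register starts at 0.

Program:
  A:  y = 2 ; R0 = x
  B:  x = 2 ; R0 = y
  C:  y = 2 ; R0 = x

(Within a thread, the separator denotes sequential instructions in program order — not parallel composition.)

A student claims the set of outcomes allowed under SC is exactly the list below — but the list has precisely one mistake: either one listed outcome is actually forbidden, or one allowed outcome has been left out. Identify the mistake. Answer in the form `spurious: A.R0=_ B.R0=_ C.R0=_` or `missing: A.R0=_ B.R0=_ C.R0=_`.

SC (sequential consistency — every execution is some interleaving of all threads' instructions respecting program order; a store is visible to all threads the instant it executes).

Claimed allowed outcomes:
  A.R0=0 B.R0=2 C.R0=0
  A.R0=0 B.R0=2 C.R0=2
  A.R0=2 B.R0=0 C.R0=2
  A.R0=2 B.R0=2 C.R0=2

outcome vector order: (A.R0,B.R0,C.R0)
[SC] allowed = {020 022 202 220 222}
SC∖claimed = {220}

missing: A.R0=2 B.R0=2 C.R0=0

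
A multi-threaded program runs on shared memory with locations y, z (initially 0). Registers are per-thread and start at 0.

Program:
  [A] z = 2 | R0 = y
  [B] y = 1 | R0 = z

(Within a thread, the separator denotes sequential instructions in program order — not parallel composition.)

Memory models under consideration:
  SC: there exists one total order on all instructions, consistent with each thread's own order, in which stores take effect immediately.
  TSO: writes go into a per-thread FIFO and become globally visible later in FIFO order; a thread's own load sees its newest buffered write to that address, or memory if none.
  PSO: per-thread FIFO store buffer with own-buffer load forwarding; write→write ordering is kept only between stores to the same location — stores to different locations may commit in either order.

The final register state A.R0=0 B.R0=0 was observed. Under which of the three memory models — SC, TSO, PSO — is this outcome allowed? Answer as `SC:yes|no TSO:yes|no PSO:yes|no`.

outcome vector order: (A.R0,B.R0)
SC: 3 outcomes — {0/2; 1/0; 1/2}
TSO: 4 outcomes — {0/0; 0/2; 1/0; 1/2}
PSO: 4 outcomes — {0/0; 0/2; 1/0; 1/2}
target 0/0 ∈ {TSO,PSO}

SC:no TSO:yes PSO:yes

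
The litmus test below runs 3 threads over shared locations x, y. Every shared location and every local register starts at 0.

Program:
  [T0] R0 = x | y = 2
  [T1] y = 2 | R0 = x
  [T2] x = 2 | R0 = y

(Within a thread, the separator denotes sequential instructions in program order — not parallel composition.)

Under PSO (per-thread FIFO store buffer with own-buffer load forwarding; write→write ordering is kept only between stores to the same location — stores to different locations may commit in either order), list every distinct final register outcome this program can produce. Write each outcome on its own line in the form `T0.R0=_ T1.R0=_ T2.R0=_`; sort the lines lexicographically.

outcome vector order: (T0.R0,T1.R0,T2.R0)
|PSO outcomes| = 8

T0.R0=0 T1.R0=0 T2.R0=0
T0.R0=0 T1.R0=0 T2.R0=2
T0.R0=0 T1.R0=2 T2.R0=0
T0.R0=0 T1.R0=2 T2.R0=2
T0.R0=2 T1.R0=0 T2.R0=0
T0.R0=2 T1.R0=0 T2.R0=2
T0.R0=2 T1.R0=2 T2.R0=0
T0.R0=2 T1.R0=2 T2.R0=2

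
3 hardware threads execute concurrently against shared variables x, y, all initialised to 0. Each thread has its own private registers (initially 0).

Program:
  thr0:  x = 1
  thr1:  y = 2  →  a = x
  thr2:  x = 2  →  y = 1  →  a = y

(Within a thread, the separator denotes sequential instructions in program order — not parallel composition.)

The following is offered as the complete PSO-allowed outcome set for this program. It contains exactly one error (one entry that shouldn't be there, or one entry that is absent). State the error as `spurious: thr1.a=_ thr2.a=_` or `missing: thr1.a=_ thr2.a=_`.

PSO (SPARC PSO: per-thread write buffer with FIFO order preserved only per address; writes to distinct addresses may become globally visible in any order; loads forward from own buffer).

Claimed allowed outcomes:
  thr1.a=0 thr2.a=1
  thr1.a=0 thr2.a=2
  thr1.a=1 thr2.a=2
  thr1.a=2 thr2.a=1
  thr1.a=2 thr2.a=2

missing: thr1.a=1 thr2.a=1

outcome vector order: (thr1.a,thr2.a)
[PSO] allowed = {(0,1); (0,2); (1,1); (1,2); (2,1); (2,2)}
PSO∖claimed = {(1,1)}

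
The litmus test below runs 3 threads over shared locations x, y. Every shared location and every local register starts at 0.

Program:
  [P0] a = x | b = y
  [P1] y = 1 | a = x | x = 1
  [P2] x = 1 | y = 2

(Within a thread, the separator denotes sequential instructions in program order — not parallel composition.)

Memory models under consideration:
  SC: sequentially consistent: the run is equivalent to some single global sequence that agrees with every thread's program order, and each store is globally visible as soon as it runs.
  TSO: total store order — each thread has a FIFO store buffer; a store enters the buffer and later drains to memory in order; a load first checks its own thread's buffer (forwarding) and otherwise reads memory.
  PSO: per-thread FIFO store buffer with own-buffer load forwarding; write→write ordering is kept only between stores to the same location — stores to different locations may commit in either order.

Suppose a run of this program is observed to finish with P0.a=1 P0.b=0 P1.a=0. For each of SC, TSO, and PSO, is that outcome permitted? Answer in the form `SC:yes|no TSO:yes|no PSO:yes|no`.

outcome vector order: (P0.a,P0.b,P1.a)
SC (11): 000 001 010 011 020 021 101 110 111 120 121
TSO (12): 000 001 010 011 020 021 100 101 110 111 120 121
PSO (12): 000 001 010 011 020 021 100 101 110 111 120 121
target 100 ∈ {TSO,PSO}

SC:no TSO:yes PSO:yes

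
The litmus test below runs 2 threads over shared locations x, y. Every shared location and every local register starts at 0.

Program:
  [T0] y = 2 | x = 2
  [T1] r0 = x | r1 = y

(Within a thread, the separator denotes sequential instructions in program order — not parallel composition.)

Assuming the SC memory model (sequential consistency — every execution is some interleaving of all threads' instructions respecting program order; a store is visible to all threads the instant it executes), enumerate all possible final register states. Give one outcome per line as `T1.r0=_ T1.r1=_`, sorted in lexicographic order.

T1.r0=0 T1.r1=0
T1.r0=0 T1.r1=2
T1.r0=2 T1.r1=2

outcome vector order: (T1.r0,T1.r1)
|SC outcomes| = 3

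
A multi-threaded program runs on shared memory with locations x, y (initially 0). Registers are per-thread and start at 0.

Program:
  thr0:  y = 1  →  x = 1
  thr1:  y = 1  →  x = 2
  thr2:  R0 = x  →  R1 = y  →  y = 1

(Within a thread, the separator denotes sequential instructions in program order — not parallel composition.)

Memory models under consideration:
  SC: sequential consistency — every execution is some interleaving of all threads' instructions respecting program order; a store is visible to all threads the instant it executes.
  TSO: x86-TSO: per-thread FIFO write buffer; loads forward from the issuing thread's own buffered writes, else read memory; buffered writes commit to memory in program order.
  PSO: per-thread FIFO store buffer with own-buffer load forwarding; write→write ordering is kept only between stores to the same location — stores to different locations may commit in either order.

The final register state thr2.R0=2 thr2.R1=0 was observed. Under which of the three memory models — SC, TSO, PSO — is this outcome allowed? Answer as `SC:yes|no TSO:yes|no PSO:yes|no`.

outcome vector order: (thr2.R0,thr2.R1)
under SC → 00; 01; 11; 21
under TSO → 00; 01; 11; 21
under PSO → 00; 01; 10; 11; 20; 21
target 20 ∈ {PSO}

SC:no TSO:no PSO:yes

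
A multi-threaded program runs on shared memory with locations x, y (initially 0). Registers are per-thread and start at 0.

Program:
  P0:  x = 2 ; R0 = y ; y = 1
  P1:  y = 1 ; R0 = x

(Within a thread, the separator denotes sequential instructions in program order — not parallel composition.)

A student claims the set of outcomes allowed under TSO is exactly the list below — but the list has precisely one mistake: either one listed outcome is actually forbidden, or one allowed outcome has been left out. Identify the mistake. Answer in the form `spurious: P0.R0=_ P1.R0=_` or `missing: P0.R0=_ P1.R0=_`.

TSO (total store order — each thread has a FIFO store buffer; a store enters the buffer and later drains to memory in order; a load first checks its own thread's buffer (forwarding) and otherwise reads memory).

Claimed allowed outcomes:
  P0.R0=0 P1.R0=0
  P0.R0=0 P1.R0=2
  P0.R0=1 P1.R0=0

missing: P0.R0=1 P1.R0=2

outcome vector order: (P0.R0,P1.R0)
TSO (4): <0 0>; <0 2>; <1 0>; <1 2>
TSO∖claimed = {<1 2>}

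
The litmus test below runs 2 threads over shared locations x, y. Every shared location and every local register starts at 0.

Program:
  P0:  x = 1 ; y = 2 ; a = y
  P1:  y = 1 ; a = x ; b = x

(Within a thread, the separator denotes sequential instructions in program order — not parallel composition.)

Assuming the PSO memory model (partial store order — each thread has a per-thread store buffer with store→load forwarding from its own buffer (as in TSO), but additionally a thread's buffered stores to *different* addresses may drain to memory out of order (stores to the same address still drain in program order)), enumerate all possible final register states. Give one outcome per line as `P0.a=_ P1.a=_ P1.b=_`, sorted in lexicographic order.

outcome vector order: (P0.a,P1.a,P1.b)
|PSO outcomes| = 6

P0.a=1 P1.a=0 P1.b=0
P0.a=1 P1.a=0 P1.b=1
P0.a=1 P1.a=1 P1.b=1
P0.a=2 P1.a=0 P1.b=0
P0.a=2 P1.a=0 P1.b=1
P0.a=2 P1.a=1 P1.b=1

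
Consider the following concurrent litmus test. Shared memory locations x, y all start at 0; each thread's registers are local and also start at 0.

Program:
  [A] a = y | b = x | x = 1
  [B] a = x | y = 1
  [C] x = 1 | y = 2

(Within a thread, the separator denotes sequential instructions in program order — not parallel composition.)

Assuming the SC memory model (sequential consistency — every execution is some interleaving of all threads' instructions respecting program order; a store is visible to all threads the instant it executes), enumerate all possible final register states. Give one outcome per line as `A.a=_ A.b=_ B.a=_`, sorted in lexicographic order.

A.a=0 A.b=0 B.a=0
A.a=0 A.b=0 B.a=1
A.a=0 A.b=1 B.a=0
A.a=0 A.b=1 B.a=1
A.a=1 A.b=0 B.a=0
A.a=1 A.b=1 B.a=0
A.a=1 A.b=1 B.a=1
A.a=2 A.b=1 B.a=0
A.a=2 A.b=1 B.a=1

outcome vector order: (A.a,A.b,B.a)
|SC outcomes| = 9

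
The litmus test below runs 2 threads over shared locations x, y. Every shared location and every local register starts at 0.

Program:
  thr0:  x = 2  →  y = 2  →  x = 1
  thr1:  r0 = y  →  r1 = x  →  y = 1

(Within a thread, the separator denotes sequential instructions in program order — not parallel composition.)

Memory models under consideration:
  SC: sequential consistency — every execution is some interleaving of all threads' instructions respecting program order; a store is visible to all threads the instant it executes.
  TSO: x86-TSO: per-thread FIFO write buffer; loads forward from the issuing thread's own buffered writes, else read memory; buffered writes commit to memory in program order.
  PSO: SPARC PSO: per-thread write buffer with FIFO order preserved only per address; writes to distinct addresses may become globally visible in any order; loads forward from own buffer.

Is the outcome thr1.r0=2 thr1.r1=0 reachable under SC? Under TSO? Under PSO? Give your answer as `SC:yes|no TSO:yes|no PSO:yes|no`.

outcome vector order: (thr1.r0,thr1.r1)
under SC → (0,0) (0,1) (0,2) (2,1) (2,2)
under TSO → (0,0) (0,1) (0,2) (2,1) (2,2)
under PSO → (0,0) (0,1) (0,2) (2,0) (2,1) (2,2)
target (2,0) ∈ {PSO}

SC:no TSO:no PSO:yes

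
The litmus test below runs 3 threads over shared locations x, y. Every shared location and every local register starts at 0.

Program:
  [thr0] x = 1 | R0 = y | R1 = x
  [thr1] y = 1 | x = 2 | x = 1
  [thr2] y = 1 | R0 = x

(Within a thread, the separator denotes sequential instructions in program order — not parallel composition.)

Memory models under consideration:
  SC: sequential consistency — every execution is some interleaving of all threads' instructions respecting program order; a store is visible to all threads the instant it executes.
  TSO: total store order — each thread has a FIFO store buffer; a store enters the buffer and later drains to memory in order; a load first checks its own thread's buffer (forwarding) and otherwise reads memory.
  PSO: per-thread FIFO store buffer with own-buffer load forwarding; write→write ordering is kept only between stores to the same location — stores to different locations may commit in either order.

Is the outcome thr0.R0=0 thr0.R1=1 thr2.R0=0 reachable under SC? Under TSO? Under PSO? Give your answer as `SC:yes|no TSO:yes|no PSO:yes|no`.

outcome vector order: (thr0.R0,thr0.R1,thr2.R0)
SC: 10 outcomes — {0/1/1 0/1/2 0/2/1 0/2/2 1/1/0 1/1/1 1/1/2 1/2/0 1/2/1 1/2/2}
TSO: 12 outcomes — {0/1/0 0/1/1 0/1/2 0/2/0 0/2/1 0/2/2 1/1/0 1/1/1 1/1/2 1/2/0 1/2/1 1/2/2}
PSO: 12 outcomes — {0/1/0 0/1/1 0/1/2 0/2/0 0/2/1 0/2/2 1/1/0 1/1/1 1/1/2 1/2/0 1/2/1 1/2/2}
target 0/1/0 ∈ {TSO,PSO}

SC:no TSO:yes PSO:yes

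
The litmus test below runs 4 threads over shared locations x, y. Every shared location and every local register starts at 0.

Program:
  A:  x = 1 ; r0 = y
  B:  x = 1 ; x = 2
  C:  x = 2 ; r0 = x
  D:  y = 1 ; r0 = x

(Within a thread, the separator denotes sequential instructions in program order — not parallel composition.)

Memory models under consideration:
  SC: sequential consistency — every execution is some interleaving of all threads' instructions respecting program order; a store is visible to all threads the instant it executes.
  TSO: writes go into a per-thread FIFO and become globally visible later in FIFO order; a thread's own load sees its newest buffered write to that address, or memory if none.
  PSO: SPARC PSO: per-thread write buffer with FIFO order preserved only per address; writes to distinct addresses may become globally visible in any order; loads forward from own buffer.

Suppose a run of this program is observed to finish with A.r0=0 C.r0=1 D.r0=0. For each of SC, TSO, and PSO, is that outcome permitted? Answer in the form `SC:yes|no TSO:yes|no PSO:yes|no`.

outcome vector order: (A.r0,C.r0,D.r0)
SC: 10 outcomes — {0/1/1 0/1/2 0/2/1 0/2/2 1/1/0 1/1/1 1/1/2 1/2/0 1/2/1 1/2/2}
TSO: 12 outcomes — {0/1/0 0/1/1 0/1/2 0/2/0 0/2/1 0/2/2 1/1/0 1/1/1 1/1/2 1/2/0 1/2/1 1/2/2}
PSO: 12 outcomes — {0/1/0 0/1/1 0/1/2 0/2/0 0/2/1 0/2/2 1/1/0 1/1/1 1/1/2 1/2/0 1/2/1 1/2/2}
target 0/1/0 ∈ {TSO,PSO}

SC:no TSO:yes PSO:yes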